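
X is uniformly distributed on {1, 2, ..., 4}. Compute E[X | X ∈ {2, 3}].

P(X ∈ {2, 3}) = 1/2.
Σ over the event: 2·1/4 + 3·1/4 = 5/4.
E[X | X ∈ {2, 3}] = (5/4) / (1/2) = 5/2.

5/2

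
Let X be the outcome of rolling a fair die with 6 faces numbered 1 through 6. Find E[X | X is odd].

Given X is odd, X is equally likely to be any of {1, 3, 5}.
E[X | X is odd] = (1 + 3 + 5) / 3 = 3.

3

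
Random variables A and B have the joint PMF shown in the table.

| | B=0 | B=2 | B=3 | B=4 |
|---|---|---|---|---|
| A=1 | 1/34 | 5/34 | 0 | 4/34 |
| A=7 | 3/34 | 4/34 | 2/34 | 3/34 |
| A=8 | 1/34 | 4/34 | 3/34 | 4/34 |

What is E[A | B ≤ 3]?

133/23

P(B ≤ 3) = 23/34.
Σ A·P over the event = 1·(1/34) + 1·(5/34) + 7·(3/34) + 7·(4/34) + 7·(2/34) + 8·(1/34) + 8·(4/34) + 8·(3/34) = 133/34.
E[A | B ≤ 3] = (133/34) / (23/34) = 133/23.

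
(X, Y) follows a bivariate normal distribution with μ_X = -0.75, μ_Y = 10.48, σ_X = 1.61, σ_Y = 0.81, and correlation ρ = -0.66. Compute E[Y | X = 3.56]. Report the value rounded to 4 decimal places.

The regression of Y on X has slope ρ·σ_Y/σ_X and passes through (μ_X, μ_Y).
E[Y | X=3.56] = 10.48 + (-0.66)·(0.81/1.61)·(3.56 − (-0.75)) = 10.48 + (-0.33205)·(4.31) = 9.0489.

9.0489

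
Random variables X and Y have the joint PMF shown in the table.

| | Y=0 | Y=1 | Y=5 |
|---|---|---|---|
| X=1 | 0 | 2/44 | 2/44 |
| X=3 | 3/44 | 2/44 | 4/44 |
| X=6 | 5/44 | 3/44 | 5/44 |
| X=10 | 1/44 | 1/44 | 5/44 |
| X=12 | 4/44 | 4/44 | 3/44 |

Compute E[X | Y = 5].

130/19

P(Y = 5) = 19/44.
Σ X·P over the event = 1·(2/44) + 3·(4/44) + 6·(5/44) + 10·(5/44) + 12·(3/44) = 65/22.
E[X | Y = 5] = (65/22) / (19/44) = 130/19.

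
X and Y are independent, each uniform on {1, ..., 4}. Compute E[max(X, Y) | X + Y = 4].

Outcomes with X + Y = 4: (1,3), (2,2), (3,1), each with probability 1/16.
E[max(X, Y) | X + Y = 4] = (3 + 2 + 3) / 3 = 8/3.

8/3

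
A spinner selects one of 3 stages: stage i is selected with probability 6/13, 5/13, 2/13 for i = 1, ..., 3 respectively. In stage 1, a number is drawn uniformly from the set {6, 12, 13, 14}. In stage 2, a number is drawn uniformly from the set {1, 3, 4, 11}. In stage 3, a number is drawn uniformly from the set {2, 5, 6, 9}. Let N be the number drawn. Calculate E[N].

409/52

E[N | stage 1] = (6+12+13+14)/4 = 45/4.
E[N | stage 2] = (1+3+4+11)/4 = 19/4.
E[N | stage 3] = (2+5+6+9)/4 = 11/2.
By the law of total expectation,
E[N] = (6/13)·(45/4) + (5/13)·(19/4) + (2/13)·(11/2) = 409/52.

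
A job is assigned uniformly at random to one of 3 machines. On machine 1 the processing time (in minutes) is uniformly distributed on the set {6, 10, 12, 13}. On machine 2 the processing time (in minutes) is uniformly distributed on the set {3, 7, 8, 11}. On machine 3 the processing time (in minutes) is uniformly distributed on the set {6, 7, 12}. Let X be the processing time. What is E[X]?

E[X | machine 1] = (6+10+12+13)/4 = 41/4.
E[X | machine 2] = (3+7+8+11)/4 = 29/4.
E[X | machine 3] = (6+7+12)/3 = 25/3.
E[X] = (1/3)·(41/4) + (1/3)·(29/4) + (1/3)·(25/3) = 155/18.

155/18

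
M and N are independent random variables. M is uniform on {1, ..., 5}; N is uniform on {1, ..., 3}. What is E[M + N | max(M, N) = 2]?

10/3

Outcomes with max(M, N) = 2: (1,2), (2,1), (2,2), each with probability 1/15.
E[M + N | max(M, N) = 2] = (3 + 3 + 4) / 3 = 10/3.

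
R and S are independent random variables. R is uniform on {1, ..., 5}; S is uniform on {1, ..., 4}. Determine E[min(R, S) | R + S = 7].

Outcomes with R + S = 7: (3,4), (4,3), (5,2), each with probability 1/20.
E[min(R, S) | R + S = 7] = (3 + 3 + 2) / 3 = 8/3.

8/3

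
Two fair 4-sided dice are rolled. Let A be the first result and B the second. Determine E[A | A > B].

10/3

Outcomes with A > B: (2,1), (3,1), (3,2), (4,1), (4,2), (4,3), each with probability 1/16.
E[A | A > B] = (2 + 3 + 3 + 4 + 4 + 4) / 6 = 10/3.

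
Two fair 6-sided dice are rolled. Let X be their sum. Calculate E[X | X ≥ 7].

P(X ≥ 7) = 7/12.
Σ over the event: 7·1/6 + 8·5/36 + 9·1/9 + 10·1/12 + 11·1/18 + 12·1/36 = 91/18.
E[X | X ≥ 7] = (91/18) / (7/12) = 26/3.

26/3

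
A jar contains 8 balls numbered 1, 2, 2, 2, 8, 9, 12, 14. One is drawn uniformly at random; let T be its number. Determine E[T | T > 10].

P(T > 10) = 1/4.
Σ over the event: 12·1/8 + 14·1/8 = 13/4.
E[T | T > 10] = (13/4) / (1/4) = 13.

13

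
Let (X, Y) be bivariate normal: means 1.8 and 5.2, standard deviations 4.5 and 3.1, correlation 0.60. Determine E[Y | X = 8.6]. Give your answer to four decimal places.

8.0107

The regression of Y on X has slope ρ·σ_Y/σ_X and passes through (μ_X, μ_Y).
E[Y | X=8.6] = 5.2 + (0.60)·(3.1/4.5)·(8.6 − (1.8)) = 5.2 + (0.413333)·(6.8) = 8.0107.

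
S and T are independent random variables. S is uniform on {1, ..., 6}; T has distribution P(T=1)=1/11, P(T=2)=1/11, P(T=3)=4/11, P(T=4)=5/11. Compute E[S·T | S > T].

P(S > T) = 31/66.
Summing ST·P(x,y) over outcomes with S > T gives 76/11.
E[S·T | S > T] = (76/11) / (31/66) = 456/31.

456/31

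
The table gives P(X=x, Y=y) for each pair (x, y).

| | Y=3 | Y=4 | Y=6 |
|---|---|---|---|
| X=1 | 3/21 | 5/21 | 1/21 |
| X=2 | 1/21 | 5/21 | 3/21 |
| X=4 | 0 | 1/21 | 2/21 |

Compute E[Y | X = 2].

41/9

P(X = 2) = 3/7.
Σ Y·P over the event = 3·(1/21) + 4·(5/21) + 6·(3/21) = 41/21.
E[Y | X = 2] = (41/21) / (3/7) = 41/9.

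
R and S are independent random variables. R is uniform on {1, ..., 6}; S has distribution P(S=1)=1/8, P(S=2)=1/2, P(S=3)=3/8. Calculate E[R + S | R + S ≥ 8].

83/10

P(R + S ≥ 8) = 5/24.
Summing (R+S)·P(x,y) over outcomes with R + S ≥ 8 gives 83/48.
E[R + S | R + S ≥ 8] = (83/48) / (5/24) = 83/10.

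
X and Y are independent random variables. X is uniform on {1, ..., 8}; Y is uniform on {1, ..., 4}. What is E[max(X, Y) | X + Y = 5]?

Outcomes with X + Y = 5: (1,4), (2,3), (3,2), (4,1), each with probability 1/32.
E[max(X, Y) | X + Y = 5] = (4 + 3 + 3 + 4) / 4 = 7/2.

7/2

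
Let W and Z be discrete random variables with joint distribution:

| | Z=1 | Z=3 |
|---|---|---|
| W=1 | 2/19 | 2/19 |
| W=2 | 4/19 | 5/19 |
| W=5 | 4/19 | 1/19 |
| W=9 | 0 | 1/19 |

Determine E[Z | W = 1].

2

P(W = 1) = 4/19.
Σ Z·P over the event = 1·(2/19) + 3·(2/19) = 8/19.
E[Z | W = 1] = (8/19) / (4/19) = 2.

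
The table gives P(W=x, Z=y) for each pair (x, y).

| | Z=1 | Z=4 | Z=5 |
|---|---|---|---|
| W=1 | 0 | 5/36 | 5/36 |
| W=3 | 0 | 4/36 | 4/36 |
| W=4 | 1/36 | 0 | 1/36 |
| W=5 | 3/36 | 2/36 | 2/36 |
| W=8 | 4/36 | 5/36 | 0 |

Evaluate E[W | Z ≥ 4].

7/2

P(Z ≥ 4) = 7/9.
Σ W·P over the event = 1·(5/36) + 1·(5/36) + 3·(4/36) + 3·(4/36) + 4·(1/36) + 5·(2/36) + 5·(2/36) + 8·(5/36) = 49/18.
E[W | Z ≥ 4] = (49/18) / (7/9) = 7/2.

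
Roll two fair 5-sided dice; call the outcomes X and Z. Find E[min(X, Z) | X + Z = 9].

Outcomes with X + Z = 9: (4,5), (5,4), each with probability 1/25.
E[min(X, Z) | X + Z = 9] = (4 + 4) / 2 = 4.

4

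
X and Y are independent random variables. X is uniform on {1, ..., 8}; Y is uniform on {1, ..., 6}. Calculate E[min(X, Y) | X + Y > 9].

P(X + Y > 9) = 5/16.
Summing min(X,Y)·P(x,y) over outcomes with X + Y > 9 gives 67/48.
E[min(X, Y) | X + Y > 9] = (67/48) / (5/16) = 67/15.

67/15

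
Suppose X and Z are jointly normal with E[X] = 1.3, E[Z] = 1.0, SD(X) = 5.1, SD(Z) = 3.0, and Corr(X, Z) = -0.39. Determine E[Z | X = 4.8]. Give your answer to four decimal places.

0.1971

The regression of Z on X has slope ρ·σ_Z/σ_X and passes through (μ_X, μ_Z).
E[Z | X=4.8] = 1.0 + (-0.39)·(3.0/5.1)·(4.8 − (1.3)) = 1.0 + (-0.22941)·(3.5) = 0.1971.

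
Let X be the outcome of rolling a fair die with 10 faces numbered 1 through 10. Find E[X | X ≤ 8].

Given X ≤ 8, X is equally likely to be any of {1, 2, 3, 4, 5, 6, 7, 8}.
E[X | X ≤ 8] = (1 + 2 + 3 + 4 + 5 + 6 + 7 + 8) / 8 = 9/2.

9/2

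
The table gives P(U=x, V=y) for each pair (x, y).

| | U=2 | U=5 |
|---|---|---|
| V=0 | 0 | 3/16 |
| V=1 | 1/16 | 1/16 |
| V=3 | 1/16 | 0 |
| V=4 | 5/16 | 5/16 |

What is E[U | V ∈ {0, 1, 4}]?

P(V ∈ {0, 1, 4}) = 15/16.
Σ U·P over the event = 2·(1/16) + 2·(5/16) + 5·(3/16) + 5·(1/16) + 5·(5/16) = 57/16.
E[U | V ∈ {0, 1, 4}] = (57/16) / (15/16) = 19/5.

19/5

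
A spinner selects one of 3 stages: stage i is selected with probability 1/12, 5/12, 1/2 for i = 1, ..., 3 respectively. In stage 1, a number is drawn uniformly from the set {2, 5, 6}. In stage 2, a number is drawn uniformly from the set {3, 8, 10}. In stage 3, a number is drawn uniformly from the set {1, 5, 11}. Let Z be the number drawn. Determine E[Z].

E[Z | stage 1] = (2+5+6)/3 = 13/3.
E[Z | stage 2] = (3+8+10)/3 = 7.
E[Z | stage 3] = (1+5+11)/3 = 17/3.
E[Z] = (1/12)·(13/3) + (5/12)·(7) + (1/2)·(17/3) = 55/9.

55/9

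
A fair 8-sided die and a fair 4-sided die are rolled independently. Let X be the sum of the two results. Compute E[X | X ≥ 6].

P(X ≥ 6) = 11/16.
Σ over the event: 6·1/8 + 7·1/8 + 8·1/8 + 9·1/8 + 10·3/32 + 11·1/16 + 12·1/32 = 23/4.
E[X | X ≥ 6] = (23/4) / (11/16) = 92/11.

92/11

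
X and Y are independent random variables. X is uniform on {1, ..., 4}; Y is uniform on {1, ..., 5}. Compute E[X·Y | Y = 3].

15/2

P(Y = 3) = 1/5.
Summing XY·P(x,y) over outcomes with Y = 3 gives 3/2.
E[X·Y | Y = 3] = (3/2) / (1/5) = 15/2.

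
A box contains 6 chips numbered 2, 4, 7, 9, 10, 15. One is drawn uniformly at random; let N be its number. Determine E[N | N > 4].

41/4

P(N > 4) = 2/3.
Σ over the event: 7·1/6 + 9·1/6 + 10·1/6 + 15·1/6 = 41/6.
E[N | N > 4] = (41/6) / (2/3) = 41/4.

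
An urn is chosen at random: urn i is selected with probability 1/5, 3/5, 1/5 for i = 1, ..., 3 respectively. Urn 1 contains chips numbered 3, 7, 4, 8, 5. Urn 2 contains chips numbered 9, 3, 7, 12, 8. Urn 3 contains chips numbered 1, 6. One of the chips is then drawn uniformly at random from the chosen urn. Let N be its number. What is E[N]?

323/50

E[N | urn 1] = (3+7+4+8+5)/5 = 27/5.
E[N | urn 2] = (9+3+7+12+8)/5 = 39/5.
E[N | urn 3] = (1+6)/2 = 7/2.
E[N] = (1/5)·(27/5) + (3/5)·(39/5) + (1/5)·(7/2) = 323/50.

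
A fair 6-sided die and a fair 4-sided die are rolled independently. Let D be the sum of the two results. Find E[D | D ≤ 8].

116/21

P(D ≤ 8) = 7/8.
Σ over the event: 2·1/24 + 3·1/12 + 4·1/8 + 5·1/6 + 6·1/6 + 7·1/6 + 8·1/8 = 29/6.
E[D | D ≤ 8] = (29/6) / (7/8) = 116/21.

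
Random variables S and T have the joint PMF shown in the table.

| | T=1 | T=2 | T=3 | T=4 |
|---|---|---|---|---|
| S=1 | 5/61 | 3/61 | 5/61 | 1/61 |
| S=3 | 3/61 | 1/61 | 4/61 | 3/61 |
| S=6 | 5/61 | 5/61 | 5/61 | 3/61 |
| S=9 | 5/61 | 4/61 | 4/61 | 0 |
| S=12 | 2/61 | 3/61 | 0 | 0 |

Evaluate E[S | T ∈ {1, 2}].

P(T ∈ {1, 2}) = 36/61.
Summing S·P(S=x,T=y) over the conditioning event gives 221/61.
E[S | T ∈ {1, 2}] = (221/61) / (36/61) = 221/36.

221/36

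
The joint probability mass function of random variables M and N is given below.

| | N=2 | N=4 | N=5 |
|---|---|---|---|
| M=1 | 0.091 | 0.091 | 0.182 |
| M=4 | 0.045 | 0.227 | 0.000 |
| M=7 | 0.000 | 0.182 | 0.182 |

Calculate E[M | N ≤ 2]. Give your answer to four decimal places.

P(N ≤ 2) = 0.136.
Summing M·P(M=x,N=y) over the conditioning event gives 0.271.
E[M | N ≤ 2] = (0.271) / (0.136) = 1.9926.

1.9926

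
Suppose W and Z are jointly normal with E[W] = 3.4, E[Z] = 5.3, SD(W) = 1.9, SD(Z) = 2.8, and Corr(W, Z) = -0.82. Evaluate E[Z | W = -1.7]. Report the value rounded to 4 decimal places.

The regression of Z on W has slope ρ·σ_Z/σ_W and passes through (μ_W, μ_Z).
E[Z | W=-1.7] = 5.3 + (-0.82)·(2.8/1.9)·(-1.7 − (3.4)) = 5.3 + (-1.20842)·(-5.1) = 11.4629.

11.4629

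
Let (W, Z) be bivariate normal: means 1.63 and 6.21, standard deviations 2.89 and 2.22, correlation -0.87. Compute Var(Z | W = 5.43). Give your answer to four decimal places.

The conditional variance in a bivariate normal is σ_Z²(1 − ρ²), independent of x.
Var(Z | W=5.43) = (2.22)²·(1 − (-0.87)²) = 4.9284·0.2431 = 1.1981.

1.1981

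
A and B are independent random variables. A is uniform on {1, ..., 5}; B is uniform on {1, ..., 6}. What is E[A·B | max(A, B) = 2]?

P(max(A, B) = 2) = 1/10.
Summing AB·P(x,y) over outcomes with max(A, B) = 2 gives 4/15.
E[A·B | max(A, B) = 2] = (4/15) / (1/10) = 8/3.

8/3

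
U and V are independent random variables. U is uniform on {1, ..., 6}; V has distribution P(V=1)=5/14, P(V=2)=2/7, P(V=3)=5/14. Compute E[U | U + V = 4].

2

P(U + V = 4) = 1/6.
Summing U·P(x,y) over outcomes with U + V = 4 gives 1/3.
E[U | U + V = 4] = (1/3) / (1/6) = 2.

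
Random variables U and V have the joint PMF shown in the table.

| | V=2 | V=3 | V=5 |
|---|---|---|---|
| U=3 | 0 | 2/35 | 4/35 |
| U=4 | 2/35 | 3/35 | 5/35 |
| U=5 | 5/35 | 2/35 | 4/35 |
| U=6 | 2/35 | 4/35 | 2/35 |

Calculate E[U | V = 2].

P(V = 2) = 9/35.
Σ U·P over the event = 4·(2/35) + 5·(5/35) + 6·(2/35) = 9/7.
E[U | V = 2] = (9/7) / (9/35) = 5.

5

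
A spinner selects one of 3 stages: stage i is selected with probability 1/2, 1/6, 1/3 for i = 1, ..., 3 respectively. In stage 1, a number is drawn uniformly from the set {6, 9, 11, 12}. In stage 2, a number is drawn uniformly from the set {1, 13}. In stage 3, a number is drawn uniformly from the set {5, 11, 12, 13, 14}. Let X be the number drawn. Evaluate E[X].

115/12

E[X | stage 1] = (6+9+11+12)/4 = 19/2.
E[X | stage 2] = (1+13)/2 = 7.
E[X | stage 3] = (5+11+12+13+14)/5 = 11.
By the law of total expectation,
E[X] = (1/2)·(19/2) + (1/6)·(7) + (1/3)·(11) = 115/12.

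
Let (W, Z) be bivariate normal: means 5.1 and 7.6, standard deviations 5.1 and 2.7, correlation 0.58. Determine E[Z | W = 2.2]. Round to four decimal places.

E[Z | W=x] = μ_Z + ρ(σ_Z/σ_W)(x − μ_W) for jointly normal variables.
E[Z | W=2.2] = 7.6 + (0.58)·(2.7/5.1)·(2.2 − (5.1)) = 7.6 + (0.30706)·(-2.9) = 6.7095.

6.7095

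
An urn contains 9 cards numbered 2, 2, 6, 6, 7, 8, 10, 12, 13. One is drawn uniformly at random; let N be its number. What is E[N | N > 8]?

35/3

P(N > 8) = 1/3.
Σ over the event: 10·1/9 + 12·1/9 + 13·1/9 = 35/9.
E[N | N > 8] = (35/9) / (1/3) = 35/3.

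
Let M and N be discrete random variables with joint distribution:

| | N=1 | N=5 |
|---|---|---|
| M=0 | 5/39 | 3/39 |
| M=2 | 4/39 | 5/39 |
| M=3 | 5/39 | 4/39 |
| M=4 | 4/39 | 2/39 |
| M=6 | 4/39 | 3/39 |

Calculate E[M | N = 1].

P(N = 1) = 22/39.
Summing M·P(M=x,N=y) over the conditioning event gives 21/13.
E[M | N = 1] = (21/13) / (22/39) = 63/22.

63/22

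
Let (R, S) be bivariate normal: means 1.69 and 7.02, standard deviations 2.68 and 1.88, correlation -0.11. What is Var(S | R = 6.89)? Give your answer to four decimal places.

The conditional variance in a bivariate normal is σ_S²(1 − ρ²), independent of x.
Var(S | R=6.89) = (1.88)²·(1 − (-0.11)²) = 3.5344·0.9879 = 3.4916.

3.4916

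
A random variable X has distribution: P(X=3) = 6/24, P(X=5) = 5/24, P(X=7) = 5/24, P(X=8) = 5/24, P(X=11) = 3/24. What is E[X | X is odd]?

111/19

P(X is odd) = 19/24.
Σ over the event: 3·1/4 + 5·5/24 + 7·5/24 + 11·1/8 = 37/8.
E[X | X is odd] = (37/8) / (19/24) = 111/19.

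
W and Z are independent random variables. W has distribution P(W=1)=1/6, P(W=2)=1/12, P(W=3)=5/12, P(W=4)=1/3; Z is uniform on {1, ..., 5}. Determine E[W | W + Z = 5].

P(W + Z = 5) = 1/5.
Summing W·P(x,y) over outcomes with W + Z = 5 gives 7/12.
E[W | W + Z = 5] = (7/12) / (1/5) = 35/12.

35/12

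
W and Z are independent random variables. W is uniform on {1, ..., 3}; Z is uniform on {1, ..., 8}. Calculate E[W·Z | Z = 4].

Outcomes with Z = 4: (1,4), (2,4), (3,4), each with probability 1/24.
E[W·Z | Z = 4] = (4 + 8 + 12) / 3 = 8.

8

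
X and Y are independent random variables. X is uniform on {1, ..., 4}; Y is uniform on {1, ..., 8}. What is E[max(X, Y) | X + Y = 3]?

Outcomes with X + Y = 3: (1,2), (2,1), each with probability 1/32.
E[max(X, Y) | X + Y = 3] = (2 + 2) / 2 = 2.

2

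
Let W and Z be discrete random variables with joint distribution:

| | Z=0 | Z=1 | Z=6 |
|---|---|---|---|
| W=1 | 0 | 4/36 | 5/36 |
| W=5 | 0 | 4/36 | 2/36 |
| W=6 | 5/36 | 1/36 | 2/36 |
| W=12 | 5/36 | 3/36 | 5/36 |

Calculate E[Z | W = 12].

33/13

P(W = 12) = 13/36.
Σ Z·P over the event = 0·(5/36) + 1·(3/36) + 6·(5/36) = 11/12.
E[Z | W = 12] = (11/12) / (13/36) = 33/13.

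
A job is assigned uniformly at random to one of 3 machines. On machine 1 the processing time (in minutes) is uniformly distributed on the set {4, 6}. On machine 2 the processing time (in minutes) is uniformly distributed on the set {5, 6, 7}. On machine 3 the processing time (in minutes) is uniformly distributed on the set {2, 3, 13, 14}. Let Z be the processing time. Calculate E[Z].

19/3

E[Z | machine 1] = (4+6)/2 = 5.
E[Z | machine 2] = (5+6+7)/3 = 6.
E[Z | machine 3] = (2+3+13+14)/4 = 8.
By the law of total expectation,
E[Z] = (1/3)·(5) + (1/3)·(6) + (1/3)·(8) = 19/3.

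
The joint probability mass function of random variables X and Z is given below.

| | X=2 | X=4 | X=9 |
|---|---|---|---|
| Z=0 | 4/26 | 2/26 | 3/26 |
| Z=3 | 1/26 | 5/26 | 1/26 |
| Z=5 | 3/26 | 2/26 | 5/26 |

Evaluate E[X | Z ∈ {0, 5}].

102/19

P(Z ∈ {0, 5}) = 19/26.
Summing X·P(X=x,Z=y) over the conditioning event gives 51/13.
E[X | Z ∈ {0, 5}] = (51/13) / (19/26) = 102/19.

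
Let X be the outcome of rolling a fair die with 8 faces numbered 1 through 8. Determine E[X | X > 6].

15/2

Given X > 6, X is equally likely to be any of {7, 8}.
E[X | X > 6] = (7 + 8) / 2 = 15/2.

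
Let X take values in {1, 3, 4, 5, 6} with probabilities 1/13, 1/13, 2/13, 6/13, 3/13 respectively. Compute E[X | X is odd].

P(X is odd) = 8/13.
Σ over the event: 1·1/13 + 3·1/13 + 5·6/13 = 34/13.
E[X | X is odd] = (34/13) / (8/13) = 17/4.

17/4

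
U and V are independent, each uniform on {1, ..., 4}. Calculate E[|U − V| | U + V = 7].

Outcomes with U + V = 7: (3,4), (4,3), each with probability 1/16.
E[|U − V| | U + V = 7] = (1 + 1) / 2 = 1.

1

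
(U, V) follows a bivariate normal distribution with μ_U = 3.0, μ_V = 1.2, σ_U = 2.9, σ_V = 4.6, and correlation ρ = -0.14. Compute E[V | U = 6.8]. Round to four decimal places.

The regression of V on U has slope ρ·σ_V/σ_U and passes through (μ_U, μ_V).
E[V | U=6.8] = 1.2 + (-0.14)·(4.6/2.9)·(6.8 − (3.0)) = 1.2 + (-0.22207)·(3.8) = 0.3561.

0.3561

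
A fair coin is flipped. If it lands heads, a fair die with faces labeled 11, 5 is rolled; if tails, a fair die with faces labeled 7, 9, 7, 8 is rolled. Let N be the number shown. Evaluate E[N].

E[N | heads] = (11+5)/2 = 8.
E[N | tails] = (7+9+7+8)/4 = 31/4.
E[N] = (1/2)·(8) + (1/2)·(31/4) = 63/8.

63/8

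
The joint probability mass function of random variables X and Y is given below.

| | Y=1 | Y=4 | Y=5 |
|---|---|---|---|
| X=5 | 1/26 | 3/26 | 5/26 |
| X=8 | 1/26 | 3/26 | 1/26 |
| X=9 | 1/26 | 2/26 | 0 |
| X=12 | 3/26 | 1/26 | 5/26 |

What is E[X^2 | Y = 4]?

P(Y = 4) = 9/26.
Summing X^2·P(X=x,Y=y) over the conditioning event gives 573/26.
E[X^2 | Y = 4] = (573/26) / (9/26) = 191/3.

191/3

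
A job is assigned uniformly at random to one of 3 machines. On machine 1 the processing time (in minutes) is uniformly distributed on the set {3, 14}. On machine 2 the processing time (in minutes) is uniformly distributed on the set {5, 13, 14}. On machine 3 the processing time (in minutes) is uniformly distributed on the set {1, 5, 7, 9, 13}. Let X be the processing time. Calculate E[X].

157/18

E[X | machine 1] = (3+14)/2 = 17/2.
E[X | machine 2] = (5+13+14)/3 = 32/3.
E[X | machine 3] = (1+5+7+9+13)/5 = 7.
E[X] = (1/3)·(17/2) + (1/3)·(32/3) + (1/3)·(7) = 157/18.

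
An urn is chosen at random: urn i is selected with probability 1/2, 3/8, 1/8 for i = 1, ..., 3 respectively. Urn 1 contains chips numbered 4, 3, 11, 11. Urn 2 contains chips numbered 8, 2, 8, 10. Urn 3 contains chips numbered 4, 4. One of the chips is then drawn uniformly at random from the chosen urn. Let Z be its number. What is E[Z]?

27/4

E[Z | urn 1] = (4+3+11+11)/4 = 29/4.
E[Z | urn 2] = (8+2+8+10)/4 = 7.
E[Z | urn 3] = (4+4)/2 = 4.
By the law of total expectation,
E[Z] = (1/2)·(29/4) + (3/8)·(7) + (1/8)·(4) = 27/4.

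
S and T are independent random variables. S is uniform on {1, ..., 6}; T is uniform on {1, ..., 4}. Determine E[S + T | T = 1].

9/2

Outcomes with T = 1: (1,1), (2,1), (3,1), (4,1), (5,1), (6,1), each with probability 1/24.
E[S + T | T = 1] = (2 + 3 + 4 + 5 + 6 + 7) / 6 = 9/2.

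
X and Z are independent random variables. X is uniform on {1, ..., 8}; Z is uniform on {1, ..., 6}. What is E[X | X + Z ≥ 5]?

103/21

P(X + Z ≥ 5) = 7/8.
Summing X·P(x,y) over outcomes with X + Z ≥ 5 gives 103/24.
E[X | X + Z ≥ 5] = (103/24) / (7/8) = 103/21.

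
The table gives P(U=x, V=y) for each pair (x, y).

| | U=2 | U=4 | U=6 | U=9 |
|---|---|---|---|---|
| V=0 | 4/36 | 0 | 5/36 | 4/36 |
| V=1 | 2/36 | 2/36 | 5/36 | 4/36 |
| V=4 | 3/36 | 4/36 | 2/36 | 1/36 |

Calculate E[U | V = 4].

43/10

P(V = 4) = 5/18.
Σ U·P over the event = 2·(3/36) + 4·(4/36) + 6·(2/36) + 9·(1/36) = 43/36.
E[U | V = 4] = (43/36) / (5/18) = 43/10.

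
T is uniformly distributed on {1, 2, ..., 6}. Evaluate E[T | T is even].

4

Given T is even, T is equally likely to be any of {2, 4, 6}.
E[T | T is even] = (2 + 4 + 6) / 3 = 4.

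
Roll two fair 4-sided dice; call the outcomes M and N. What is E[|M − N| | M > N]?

5/3

Outcomes with M > N: (2,1), (3,1), (3,2), (4,1), (4,2), (4,3), each with probability 1/16.
E[|M − N| | M > N] = (1 + 2 + 1 + 3 + 2 + 1) / 6 = 5/3.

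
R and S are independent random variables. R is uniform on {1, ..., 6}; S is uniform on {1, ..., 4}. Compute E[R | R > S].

P(R > S) = 7/12.
Summing R·P(x,y) over outcomes with R > S gives 8/3.
E[R | R > S] = (8/3) / (7/12) = 32/7.

32/7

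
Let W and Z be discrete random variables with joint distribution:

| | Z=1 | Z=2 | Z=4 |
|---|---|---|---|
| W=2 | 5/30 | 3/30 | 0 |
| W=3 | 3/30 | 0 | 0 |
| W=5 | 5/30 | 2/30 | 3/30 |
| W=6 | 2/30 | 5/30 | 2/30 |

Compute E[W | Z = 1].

P(Z = 1) = 1/2.
Summing W·P(W=x,Z=y) over the conditioning event gives 28/15.
E[W | Z = 1] = (28/15) / (1/2) = 56/15.

56/15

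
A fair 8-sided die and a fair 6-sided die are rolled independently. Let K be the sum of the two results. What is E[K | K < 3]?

P(K < 3) = 1/48.
Σ over the event: 2·1/48 = 1/24.
E[K | K < 3] = (1/24) / (1/48) = 2.

2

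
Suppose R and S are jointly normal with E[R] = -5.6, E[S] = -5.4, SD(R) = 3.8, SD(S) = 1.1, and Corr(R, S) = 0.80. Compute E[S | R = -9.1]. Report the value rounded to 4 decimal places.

-6.2105

For a bivariate normal, E[S | R=x] = μ_S + ρ·(σ_S/σ_R)·(x − μ_R).
E[S | R=-9.1] = -5.4 + (0.80)·(1.1/3.8)·(-9.1 − (-5.6)) = -5.4 + (0.23158)·(-3.5) = -6.2105.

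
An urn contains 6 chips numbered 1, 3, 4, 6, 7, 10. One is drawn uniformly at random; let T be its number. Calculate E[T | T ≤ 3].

P(T ≤ 3) = 1/3.
Σ over the event: 1·1/6 + 3·1/6 = 2/3.
E[T | T ≤ 3] = (2/3) / (1/3) = 2.

2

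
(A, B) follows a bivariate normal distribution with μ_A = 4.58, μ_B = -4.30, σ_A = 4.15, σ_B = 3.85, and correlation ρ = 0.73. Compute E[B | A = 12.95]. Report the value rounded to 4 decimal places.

1.3684

E[B | A=x] = μ_B + ρ(σ_B/σ_A)(x − μ_A) for jointly normal variables.
E[B | A=12.95] = -4.30 + (0.73)·(3.85/4.15)·(12.95 − (4.58)) = -4.30 + (0.67723)·(8.37) = 1.3684.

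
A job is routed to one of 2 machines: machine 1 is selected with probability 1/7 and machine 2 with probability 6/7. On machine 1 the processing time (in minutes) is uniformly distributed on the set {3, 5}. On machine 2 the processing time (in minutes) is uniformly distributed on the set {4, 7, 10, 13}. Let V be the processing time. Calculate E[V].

55/7

E[V | machine 1] = (3+5)/2 = 4.
E[V | machine 2] = (4+7+10+13)/4 = 17/2.
By the law of total expectation,
E[V] = (1/7)·(4) + (6/7)·(17/2) = 55/7.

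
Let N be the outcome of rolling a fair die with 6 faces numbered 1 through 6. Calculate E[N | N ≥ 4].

5

Given N ≥ 4, N is equally likely to be any of {4, 5, 6}.
E[N | N ≥ 4] = (4 + 5 + 6) / 3 = 5.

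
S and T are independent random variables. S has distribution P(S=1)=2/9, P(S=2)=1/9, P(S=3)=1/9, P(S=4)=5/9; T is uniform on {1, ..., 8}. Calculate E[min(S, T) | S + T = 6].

17/9

P(S + T = 6) = 1/8.
Summing min(S,T)·P(x,y) over outcomes with S + T = 6 gives 17/72.
E[min(S, T) | S + T = 6] = (17/72) / (1/8) = 17/9.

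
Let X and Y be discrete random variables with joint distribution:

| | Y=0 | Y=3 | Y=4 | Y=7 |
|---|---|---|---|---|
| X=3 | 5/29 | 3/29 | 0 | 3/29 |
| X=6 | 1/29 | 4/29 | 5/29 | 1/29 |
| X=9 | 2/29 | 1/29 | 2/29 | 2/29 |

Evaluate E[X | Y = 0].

P(Y = 0) = 8/29.
Summing X·P(X=x,Y=y) over the conditioning event gives 39/29.
E[X | Y = 0] = (39/29) / (8/29) = 39/8.

39/8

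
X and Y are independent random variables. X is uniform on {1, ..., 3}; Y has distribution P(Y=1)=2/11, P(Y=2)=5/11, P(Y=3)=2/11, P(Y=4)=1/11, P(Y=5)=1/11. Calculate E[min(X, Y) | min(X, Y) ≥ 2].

20/9

P(min(X, Y) ≥ 2) = 6/11.
Summing min(X,Y)·P(x,y) over outcomes with min(X, Y) ≥ 2 gives 40/33.
E[min(X, Y) | min(X, Y) ≥ 2] = (40/33) / (6/11) = 20/9.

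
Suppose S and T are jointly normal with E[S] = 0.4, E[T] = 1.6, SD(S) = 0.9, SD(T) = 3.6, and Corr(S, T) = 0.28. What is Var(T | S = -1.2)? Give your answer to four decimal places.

For a bivariate normal, Var(T | S=x) = σ_T²(1 − ρ²).
Var(T | S=-1.2) = (3.6)²·(1 − (0.28)²) = 12.96·0.9216 = 11.9439.

11.9439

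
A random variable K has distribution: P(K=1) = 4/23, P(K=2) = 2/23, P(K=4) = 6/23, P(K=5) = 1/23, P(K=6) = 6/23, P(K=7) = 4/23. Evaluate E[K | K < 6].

P(K < 6) = 13/23.
Σ over the event: 1·4/23 + 2·2/23 + 4·6/23 + 5·1/23 = 37/23.
E[K | K < 6] = (37/23) / (13/23) = 37/13.

37/13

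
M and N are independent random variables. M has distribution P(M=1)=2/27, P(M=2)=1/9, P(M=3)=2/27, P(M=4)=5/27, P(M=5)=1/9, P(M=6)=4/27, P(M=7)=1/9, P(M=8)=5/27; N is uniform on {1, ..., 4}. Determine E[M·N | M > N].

572/41

P(M > N) = 41/54.
Summing MN·P(x,y) over outcomes with M > N gives 286/27.
E[M·N | M > N] = (286/27) / (41/54) = 572/41.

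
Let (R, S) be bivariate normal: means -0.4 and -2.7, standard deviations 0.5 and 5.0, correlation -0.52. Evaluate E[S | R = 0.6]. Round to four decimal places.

-7.9000

The regression of S on R has slope ρ·σ_S/σ_R and passes through (μ_R, μ_S).
E[S | R=0.6] = -2.7 + (-0.52)·(5.0/0.5)·(0.6 − (-0.4)) = -2.7 + (-5.2)·(1) = -7.9000.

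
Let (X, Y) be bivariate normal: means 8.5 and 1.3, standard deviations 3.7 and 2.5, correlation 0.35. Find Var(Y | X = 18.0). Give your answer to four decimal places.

5.4844

The conditional variance in a bivariate normal is σ_Y²(1 − ρ²), independent of x.
Var(Y | X=18.0) = (2.5)²·(1 − (0.35)²) = 6.25·0.8775 = 5.4844.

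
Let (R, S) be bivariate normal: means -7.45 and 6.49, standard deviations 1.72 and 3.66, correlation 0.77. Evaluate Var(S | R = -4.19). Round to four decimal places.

The conditional variance in a bivariate normal is σ_S²(1 − ρ²), independent of x.
Var(S | R=-4.19) = (3.66)²·(1 − (0.77)²) = 13.3956·0.4071 = 5.4533.

5.4533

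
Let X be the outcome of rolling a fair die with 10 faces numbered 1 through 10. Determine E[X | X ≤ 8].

9/2

Given X ≤ 8, X is equally likely to be any of {1, 2, 3, 4, 5, 6, 7, 8}.
E[X | X ≤ 8] = (1 + 2 + 3 + 4 + 5 + 6 + 7 + 8) / 8 = 9/2.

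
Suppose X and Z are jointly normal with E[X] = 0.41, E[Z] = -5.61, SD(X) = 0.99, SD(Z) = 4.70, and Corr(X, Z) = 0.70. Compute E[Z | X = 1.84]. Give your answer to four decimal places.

For a bivariate normal, E[Z | X=x] = μ_Z + ρ·(σ_Z/σ_X)·(x − μ_X).
E[Z | X=1.84] = -5.61 + (0.70)·(4.70/0.99)·(1.84 − (0.41)) = -5.61 + (3.3232)·(1.43) = -0.8578.

-0.8578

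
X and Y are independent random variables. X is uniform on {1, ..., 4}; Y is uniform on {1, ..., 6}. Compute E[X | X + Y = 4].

2

Outcomes with X + Y = 4: (1,3), (2,2), (3,1), each with probability 1/24.
E[X | X + Y = 4] = (1 + 2 + 3) / 3 = 2.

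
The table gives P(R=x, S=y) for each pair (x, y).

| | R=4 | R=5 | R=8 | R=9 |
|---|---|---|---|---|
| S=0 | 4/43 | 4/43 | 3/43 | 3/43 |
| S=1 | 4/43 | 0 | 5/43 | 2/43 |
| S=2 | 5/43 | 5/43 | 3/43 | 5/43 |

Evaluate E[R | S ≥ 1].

188/29

P(S ≥ 1) = 29/43.
Summing R·P(R=x,S=y) over the conditioning event gives 188/43.
E[R | S ≥ 1] = (188/43) / (29/43) = 188/29.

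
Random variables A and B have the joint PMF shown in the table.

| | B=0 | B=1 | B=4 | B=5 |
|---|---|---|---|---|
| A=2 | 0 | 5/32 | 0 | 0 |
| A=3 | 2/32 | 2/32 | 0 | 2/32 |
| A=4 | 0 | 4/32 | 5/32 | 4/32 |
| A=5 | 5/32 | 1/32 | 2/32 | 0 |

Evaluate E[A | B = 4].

P(B = 4) = 7/32.
Σ A·P over the event = 4·(5/32) + 5·(2/32) = 15/16.
E[A | B = 4] = (15/16) / (7/32) = 30/7.

30/7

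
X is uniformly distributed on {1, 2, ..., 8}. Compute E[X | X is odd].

4

Given X is odd, X is equally likely to be any of {1, 3, 5, 7}.
E[X | X is odd] = (1 + 3 + 5 + 7) / 4 = 4.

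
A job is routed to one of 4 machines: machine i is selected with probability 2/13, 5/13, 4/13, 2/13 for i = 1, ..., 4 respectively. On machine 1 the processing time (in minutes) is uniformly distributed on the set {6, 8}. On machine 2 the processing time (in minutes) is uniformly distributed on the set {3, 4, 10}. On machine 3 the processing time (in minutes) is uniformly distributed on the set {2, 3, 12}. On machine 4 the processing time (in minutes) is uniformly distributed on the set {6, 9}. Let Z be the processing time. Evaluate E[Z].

80/13

E[Z | machine 1] = (6+8)/2 = 7.
E[Z | machine 2] = (3+4+10)/3 = 17/3.
E[Z | machine 3] = (2+3+12)/3 = 17/3.
E[Z | machine 4] = (6+9)/2 = 15/2.
E[Z] = (2/13)·(7) + (5/13)·(17/3) + (4/13)·(17/3) + (2/13)·(15/2) = 80/13.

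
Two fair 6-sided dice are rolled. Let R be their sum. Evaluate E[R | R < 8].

16/3

P(R < 8) = 7/12.
Σ over the event: 2·1/36 + 3·1/18 + 4·1/12 + 5·1/9 + 6·5/36 + 7·1/6 = 28/9.
E[R | R < 8] = (28/9) / (7/12) = 16/3.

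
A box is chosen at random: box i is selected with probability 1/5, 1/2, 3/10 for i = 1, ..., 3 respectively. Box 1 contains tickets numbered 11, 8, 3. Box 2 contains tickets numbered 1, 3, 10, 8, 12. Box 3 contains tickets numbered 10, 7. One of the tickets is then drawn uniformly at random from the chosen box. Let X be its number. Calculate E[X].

89/12

E[X | box 1] = (11+8+3)/3 = 22/3.
E[X | box 2] = (1+3+10+8+12)/5 = 34/5.
E[X | box 3] = (10+7)/2 = 17/2.
By the law of total expectation,
E[X] = (1/5)·(22/3) + (1/2)·(34/5) + (3/10)·(17/2) = 89/12.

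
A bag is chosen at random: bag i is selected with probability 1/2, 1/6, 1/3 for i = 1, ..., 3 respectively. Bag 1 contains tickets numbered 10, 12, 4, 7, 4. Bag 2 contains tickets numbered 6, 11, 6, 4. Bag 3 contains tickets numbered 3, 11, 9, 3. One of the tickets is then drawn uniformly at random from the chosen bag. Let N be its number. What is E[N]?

E[N | bag 1] = (10+12+4+7+4)/5 = 37/5.
E[N | bag 2] = (6+11+6+4)/4 = 27/4.
E[N | bag 3] = (3+11+9+3)/4 = 13/2.
E[N] = (1/2)·(37/5) + (1/6)·(27/4) + (1/3)·(13/2) = 839/120.

839/120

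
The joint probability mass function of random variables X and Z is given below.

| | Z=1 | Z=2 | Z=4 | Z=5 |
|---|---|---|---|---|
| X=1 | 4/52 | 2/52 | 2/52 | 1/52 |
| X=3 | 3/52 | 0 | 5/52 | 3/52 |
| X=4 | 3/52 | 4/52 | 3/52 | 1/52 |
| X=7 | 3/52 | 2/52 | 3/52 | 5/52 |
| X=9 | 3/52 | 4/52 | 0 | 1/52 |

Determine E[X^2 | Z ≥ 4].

P(Z ≥ 4) = 6/13.
Summing X^2·P(X=x,Z=y) over the conditioning event gives 153/13.
E[X^2 | Z ≥ 4] = (153/13) / (6/13) = 51/2.

51/2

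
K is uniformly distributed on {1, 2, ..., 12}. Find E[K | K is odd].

6

Given K is odd, K is equally likely to be any of {1, 3, 5, 7, 9, 11}.
E[K | K is odd] = (1 + 3 + 5 + 7 + 9 + 11) / 6 = 6.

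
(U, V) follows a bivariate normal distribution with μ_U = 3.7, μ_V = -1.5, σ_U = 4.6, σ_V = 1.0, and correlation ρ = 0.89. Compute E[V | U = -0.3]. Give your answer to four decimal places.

E[V | U=x] = μ_V + ρ(σ_V/σ_U)(x − μ_U) for jointly normal variables.
E[V | U=-0.3] = -1.5 + (0.89)·(1.0/4.6)·(-0.3 − (3.7)) = -1.5 + (0.19348)·(-4) = -2.2739.

-2.2739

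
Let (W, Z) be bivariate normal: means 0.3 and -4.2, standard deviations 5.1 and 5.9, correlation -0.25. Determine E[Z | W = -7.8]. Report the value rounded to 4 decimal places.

The regression of Z on W has slope ρ·σ_Z/σ_W and passes through (μ_W, μ_Z).
E[Z | W=-7.8] = -4.2 + (-0.25)·(5.9/5.1)·(-7.8 − (0.3)) = -4.2 + (-0.289216)·(-8.1) = -1.8574.

-1.8574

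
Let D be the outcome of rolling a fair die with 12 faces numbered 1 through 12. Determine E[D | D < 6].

3

Given D < 6, D is equally likely to be any of {1, 2, 3, 4, 5}.
E[D | D < 6] = (1 + 2 + 3 + 4 + 5) / 5 = 3.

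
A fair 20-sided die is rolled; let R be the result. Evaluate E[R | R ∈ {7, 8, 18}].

11

P(R ∈ {7, 8, 18}) = 3/20.
Σ over the event: 7·1/20 + 8·1/20 + 18·1/20 = 33/20.
E[R | R ∈ {7, 8, 18}] = (33/20) / (3/20) = 11.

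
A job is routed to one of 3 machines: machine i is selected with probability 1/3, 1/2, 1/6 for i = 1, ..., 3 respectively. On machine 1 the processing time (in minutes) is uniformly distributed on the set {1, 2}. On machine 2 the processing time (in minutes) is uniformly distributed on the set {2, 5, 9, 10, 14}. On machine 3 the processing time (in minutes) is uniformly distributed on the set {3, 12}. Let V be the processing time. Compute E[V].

E[V | machine 1] = (1+2)/2 = 3/2.
E[V | machine 2] = (2+5+9+10+14)/5 = 8.
E[V | machine 3] = (3+12)/2 = 15/2.
E[V] = (1/3)·(3/2) + (1/2)·(8) + (1/6)·(15/2) = 23/4.

23/4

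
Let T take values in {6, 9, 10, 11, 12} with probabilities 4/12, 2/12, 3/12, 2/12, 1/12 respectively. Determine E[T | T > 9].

P(T > 9) = 1/2.
Σ over the event: 10·1/4 + 11·1/6 + 12·1/12 = 16/3.
E[T | T > 9] = (16/3) / (1/2) = 32/3.

32/3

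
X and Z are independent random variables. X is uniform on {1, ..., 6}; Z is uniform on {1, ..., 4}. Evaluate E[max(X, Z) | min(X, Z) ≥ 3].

P(min(X, Z) ≥ 3) = 1/3.
Summing max(X,Z)·P(x,y) over outcomes with min(X, Z) ≥ 3 gives 37/24.
E[max(X, Z) | min(X, Z) ≥ 3] = (37/24) / (1/3) = 37/8.

37/8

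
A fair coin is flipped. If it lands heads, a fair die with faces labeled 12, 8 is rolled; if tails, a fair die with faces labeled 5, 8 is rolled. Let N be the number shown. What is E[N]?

33/4

E[N | heads] = (12+8)/2 = 10.
E[N | tails] = (5+8)/2 = 13/2.
E[N] = (1/2)·(10) + (1/2)·(13/2) = 33/4.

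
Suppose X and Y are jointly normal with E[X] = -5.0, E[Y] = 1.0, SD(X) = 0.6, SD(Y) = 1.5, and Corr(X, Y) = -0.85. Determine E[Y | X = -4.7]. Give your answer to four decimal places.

For a bivariate normal, E[Y | X=x] = μ_Y + ρ·(σ_Y/σ_X)·(x − μ_X).
E[Y | X=-4.7] = 1.0 + (-0.85)·(1.5/0.6)·(-4.7 − (-5.0)) = 1.0 + (-2.125)·(0.3) = 0.3625.

0.3625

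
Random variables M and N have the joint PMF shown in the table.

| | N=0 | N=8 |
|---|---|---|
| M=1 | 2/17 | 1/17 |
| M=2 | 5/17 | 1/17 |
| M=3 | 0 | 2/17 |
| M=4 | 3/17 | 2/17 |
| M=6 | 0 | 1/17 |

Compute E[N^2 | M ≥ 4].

32

P(M ≥ 4) = 6/17.
Summing N^2·P(M=x,N=y) over the conditioning event gives 192/17.
E[N^2 | M ≥ 4] = (192/17) / (6/17) = 32.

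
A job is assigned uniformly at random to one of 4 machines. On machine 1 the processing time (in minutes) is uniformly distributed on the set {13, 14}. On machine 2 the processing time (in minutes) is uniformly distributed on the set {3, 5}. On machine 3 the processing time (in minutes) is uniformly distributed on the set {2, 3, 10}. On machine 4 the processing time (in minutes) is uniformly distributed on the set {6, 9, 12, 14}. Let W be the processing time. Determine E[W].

131/16

E[W | machine 1] = (13+14)/2 = 27/2.
E[W | machine 2] = (3+5)/2 = 4.
E[W | machine 3] = (2+3+10)/3 = 5.
E[W | machine 4] = (6+9+12+14)/4 = 41/4.
By the law of total expectation,
E[W] = (1/4)·(27/2) + (1/4)·(4) + (1/4)·(5) + (1/4)·(41/4) = 131/16.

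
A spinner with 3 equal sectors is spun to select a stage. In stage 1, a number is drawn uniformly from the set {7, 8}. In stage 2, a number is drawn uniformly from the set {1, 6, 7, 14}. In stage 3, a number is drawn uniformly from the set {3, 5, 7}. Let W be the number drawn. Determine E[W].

E[W | stage 1] = (7+8)/2 = 15/2.
E[W | stage 2] = (1+6+7+14)/4 = 7.
E[W | stage 3] = (3+5+7)/3 = 5.
By the law of total expectation,
E[W] = (1/3)·(15/2) + (1/3)·(7) + (1/3)·(5) = 13/2.

13/2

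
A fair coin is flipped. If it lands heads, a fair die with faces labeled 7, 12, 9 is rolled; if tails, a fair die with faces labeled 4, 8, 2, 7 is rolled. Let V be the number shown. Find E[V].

175/24

E[V | heads] = (7+12+9)/3 = 28/3.
E[V | tails] = (4+8+2+7)/4 = 21/4.
E[V] = (1/2)·(28/3) + (1/2)·(21/4) = 175/24.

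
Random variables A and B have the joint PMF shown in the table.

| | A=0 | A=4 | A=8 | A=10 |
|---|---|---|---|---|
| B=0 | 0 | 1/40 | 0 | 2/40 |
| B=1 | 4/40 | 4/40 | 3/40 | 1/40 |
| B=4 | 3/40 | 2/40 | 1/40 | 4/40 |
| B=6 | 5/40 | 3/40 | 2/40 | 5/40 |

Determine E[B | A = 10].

P(A = 10) = 3/10.
Σ B·P over the event = 0·(2/40) + 1·(1/40) + 4·(4/40) + 6·(5/40) = 47/40.
E[B | A = 10] = (47/40) / (3/10) = 47/12.

47/12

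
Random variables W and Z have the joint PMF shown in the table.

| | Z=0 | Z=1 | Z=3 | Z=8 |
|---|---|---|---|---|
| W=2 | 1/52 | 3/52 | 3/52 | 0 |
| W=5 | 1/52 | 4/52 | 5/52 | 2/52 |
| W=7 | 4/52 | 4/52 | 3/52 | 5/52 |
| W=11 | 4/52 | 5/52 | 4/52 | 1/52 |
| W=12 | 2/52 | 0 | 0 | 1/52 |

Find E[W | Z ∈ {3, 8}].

P(Z ∈ {3, 8}) = 6/13.
Σ W·P over the event = 2·(3/52) + 5·(5/52) + 5·(2/52) + 7·(3/52) + 7·(5/52) + 11·(4/52) + 11·(1/52) + 12·(1/52) = 41/13.
E[W | Z ∈ {3, 8}] = (41/13) / (6/13) = 41/6.

41/6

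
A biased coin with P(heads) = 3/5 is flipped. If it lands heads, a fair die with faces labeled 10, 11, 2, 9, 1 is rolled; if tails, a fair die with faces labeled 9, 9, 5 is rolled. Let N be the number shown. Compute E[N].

E[N | heads] = (10+11+2+9+1)/5 = 33/5.
E[N | tails] = (9+9+5)/3 = 23/3.
By the law of total expectation,
E[N] = (3/5)·(33/5) + (2/5)·(23/3) = 527/75.

527/75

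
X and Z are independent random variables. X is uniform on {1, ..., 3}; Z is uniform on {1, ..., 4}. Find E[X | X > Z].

8/3

Outcomes with X > Z: (2,1), (3,1), (3,2), each with probability 1/12.
E[X | X > Z] = (2 + 3 + 3) / 3 = 8/3.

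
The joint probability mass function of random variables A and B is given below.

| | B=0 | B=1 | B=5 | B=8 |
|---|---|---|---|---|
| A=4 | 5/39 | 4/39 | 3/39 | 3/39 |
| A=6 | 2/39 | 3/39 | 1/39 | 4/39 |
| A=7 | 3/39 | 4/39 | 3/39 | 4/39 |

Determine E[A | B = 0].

53/10

P(B = 0) = 10/39.
Σ A·P over the event = 4·(5/39) + 6·(2/39) + 7·(3/39) = 53/39.
E[A | B = 0] = (53/39) / (10/39) = 53/10.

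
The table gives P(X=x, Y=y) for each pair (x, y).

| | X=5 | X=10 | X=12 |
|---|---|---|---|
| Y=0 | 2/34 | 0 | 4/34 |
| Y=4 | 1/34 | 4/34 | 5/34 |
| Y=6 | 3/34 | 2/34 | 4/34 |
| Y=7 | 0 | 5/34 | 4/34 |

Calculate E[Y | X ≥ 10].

135/28

P(X ≥ 10) = 14/17.
Σ Y·P over the event = 4·(4/34) + 6·(2/34) + 7·(5/34) + 0·(4/34) + 4·(5/34) + 6·(4/34) + 7·(4/34) = 135/34.
E[Y | X ≥ 10] = (135/34) / (14/17) = 135/28.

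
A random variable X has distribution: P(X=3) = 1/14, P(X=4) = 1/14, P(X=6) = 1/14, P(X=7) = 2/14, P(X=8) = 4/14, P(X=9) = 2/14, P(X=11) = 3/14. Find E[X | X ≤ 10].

P(X ≤ 10) = 11/14.
Σ over the event: 3·1/14 + 4·1/14 + 6·1/14 + 7·1/7 + 8·2/7 + 9·1/7 = 11/2.
E[X | X ≤ 10] = (11/2) / (11/14) = 7.

7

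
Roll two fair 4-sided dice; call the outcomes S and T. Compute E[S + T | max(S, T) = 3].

24/5

Outcomes with max(S, T) = 3: (1,3), (2,3), (3,1), (3,2), (3,3), each with probability 1/16.
E[S + T | max(S, T) = 3] = (4 + 5 + 4 + 5 + 6) / 5 = 24/5.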